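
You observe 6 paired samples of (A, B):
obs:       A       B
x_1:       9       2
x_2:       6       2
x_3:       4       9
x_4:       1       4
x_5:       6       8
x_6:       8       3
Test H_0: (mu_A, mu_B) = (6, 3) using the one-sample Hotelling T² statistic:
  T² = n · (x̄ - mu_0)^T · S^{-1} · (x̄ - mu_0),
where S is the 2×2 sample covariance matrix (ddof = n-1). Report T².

Step 1 — sample mean vector:
  mean(A) = (9 + 6 + 4 + 1 + 6 + 8) / 6 = 34/6 = 5.6667
  mean(B) = (2 + 2 + 9 + 4 + 8 + 3) / 6 = 28/6 = 4.6667
  x̄ = (5.6667, 4.6667),  deviation x̄ - mu_0 = (5.6667, 4.6667) - (6, 3) = (-0.3333, 1.6667).

Step 2 — sample covariance matrix, S[i,j] = (1/(n-1)) · Σ_k (x_{k,i} - mean_i) · (x_{k,j} - mean_j), divisor n-1 = 5:
  S[A,A] = ((3.3333)·(3.3333) + (0.3333)·(0.3333) + (-1.6667)·(-1.6667) + (-4.6667)·(-4.6667) + (0.3333)·(0.3333) + (2.3333)·(2.3333)) / 5 = 41.3333/5 = 8.2667
  S[A,B] = ((3.3333)·(-2.6667) + (0.3333)·(-2.6667) + (-1.6667)·(4.3333) + (-4.6667)·(-0.6667) + (0.3333)·(3.3333) + (2.3333)·(-1.6667)) / 5 = -16.6667/5 = -3.3333
  S[B,B] = ((-2.6667)·(-2.6667) + (-2.6667)·(-2.6667) + (4.3333)·(4.3333) + (-0.6667)·(-0.6667) + (3.3333)·(3.3333) + (-1.6667)·(-1.6667)) / 5 = 47.3333/5 = 9.4667
  S = [[8.2667, -3.3333],
 [-3.3333, 9.4667]].

Step 3 — invert S. det(S) = 8.2667·9.4667 - (-3.3333)² = 67.1467.
  S^{-1} = (1/det) · [[d, -b], [-b, a]] = [[0.141, 0.0496],
 [0.0496, 0.1231]].

Step 4 — quadratic form (x̄ - mu_0)^T · S^{-1} · (x̄ - mu_0):
  S^{-1} · (x̄ - mu_0) = (0.0357, 0.1886),
  (x̄ - mu_0)^T · [...] = (-0.3333)·(0.0357) + (1.6667)·(0.1886) = 0.3025.

Step 5 — scale by n: T² = 6 · 0.3025 = 1.8149.

T² ≈ 1.8149


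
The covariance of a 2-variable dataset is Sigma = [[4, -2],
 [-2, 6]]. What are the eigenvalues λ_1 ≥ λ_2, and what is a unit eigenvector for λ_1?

Step 1 — characteristic polynomial of 2×2 Sigma:
  det(Sigma - λI) = λ² - trace · λ + det = 0.
  trace = 4 + 6 = 10, det = 4·6 - (-2)² = 20.
Step 2 — discriminant:
  Δ = trace² - 4·det = 100 - 80 = 20.
Step 3 — eigenvalues:
  λ = (trace ± √Δ)/2 = (10 ± 4.4721)/2,
  λ_1 = 7.2361,  λ_2 = 2.7639.

Step 4 — unit eigenvector for λ_1: solve (Sigma - λ_1 I)v = 0. First row:
  (4 - 7.2361)·v_x + (-2)·v_y = 0, i.e. (-3.2361)·v_x + (-2)·v_y = 0,
  so v ∝ (b, λ_1 - a) = (-2, 3.2361); multiply by -1 so the first entry is positive: u = (2, -3.2361).
  ||u|| = √((2)² + (-3.2361)²) = √(14.4721) ≈ 3.8042,
  v_1 = u/||u|| ≈ (0.5257, -0.8507) (||v_1|| = 1).

λ_1 = 7.2361,  λ_2 = 2.7639;  v_1 ≈ (0.5257, -0.8507)


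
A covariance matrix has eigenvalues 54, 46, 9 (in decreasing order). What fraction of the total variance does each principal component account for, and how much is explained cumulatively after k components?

Step 1 — total variance = trace(Sigma) = Σ λ_i = 54 + 46 + 9 = 109.

Step 2 — fraction explained by component i = λ_i / Σ λ:
  PC1: 54/109 = 0.4954
  PC2: 46/109 = 0.422
  PC3: 9/109 = 0.0826

Step 3 — cumulative fraction after k components = (λ_1 + ... + λ_k) / Σ λ:
  k = 1: 54/109 = 0.4954
  k = 2: (54 + 46)/109 = 100/109 = 0.9174
  k = 3: (54 + 46 + 9)/109 = 109/109 = 1

Summary (fraction, with percent):

explained: PC1 0.4954 (49.54%), PC2 0.422 (42.2%), PC3 0.0826 (8.26%);  cumulative: 0.4954, 0.9174, 1


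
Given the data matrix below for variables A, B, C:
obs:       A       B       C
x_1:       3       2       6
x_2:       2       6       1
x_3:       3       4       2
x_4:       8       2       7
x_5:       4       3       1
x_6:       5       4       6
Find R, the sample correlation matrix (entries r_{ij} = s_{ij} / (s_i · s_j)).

Step 1 — column means:
  mean(A) = (3 + 2 + 3 + 8 + 4 + 5) / 6 = 25/6 = 4.1667
  mean(B) = (2 + 6 + 4 + 2 + 3 + 4) / 6 = 21/6 = 3.5
  mean(C) = (6 + 1 + 2 + 7 + 1 + 6) / 6 = 23/6 = 3.8333

Step 2 — sample variances and covariances s[i,j] = (1/(n-1)) · Σ_k (x_{k,i} - mean_i) · (x_{k,j} - mean_j), with n-1 = 5:
  s[A,A] = ((-1.1667)·(-1.1667) + (-2.1667)·(-2.1667) + (-1.1667)·(-1.1667) + (3.8333)·(3.8333) + (-0.1667)·(-0.1667) + (0.8333)·(0.8333)) / 5 = 22.8333/5 = 4.5667
  s[A,B] = ((-1.1667)·(-1.5) + (-2.1667)·(2.5) + (-1.1667)·(0.5) + (3.8333)·(-1.5) + (-0.1667)·(-0.5) + (0.8333)·(0.5)) / 5 = -9.5/5 = -1.9
  s[A,C] = ((-1.1667)·(2.1667) + (-2.1667)·(-2.8333) + (-1.1667)·(-1.8333) + (3.8333)·(3.1667) + (-0.1667)·(-2.8333) + (0.8333)·(2.1667)) / 5 = 20.1667/5 = 4.0333
  s[B,B] = ((-1.5)·(-1.5) + (2.5)·(2.5) + (0.5)·(0.5) + (-1.5)·(-1.5) + (-0.5)·(-0.5) + (0.5)·(0.5)) / 5 = 11.5/5 = 2.3
  s[B,C] = ((-1.5)·(2.1667) + (2.5)·(-2.8333) + (0.5)·(-1.8333) + (-1.5)·(3.1667) + (-0.5)·(-2.8333) + (0.5)·(2.1667)) / 5 = -13.5/5 = -2.7
  s[C,C] = ((2.1667)·(2.1667) + (-2.8333)·(-2.8333) + (-1.8333)·(-1.8333) + (3.1667)·(3.1667) + (-2.8333)·(-2.8333) + (2.1667)·(2.1667)) / 5 = 38.8333/5 = 7.7667
  Sample standard deviations s_i = √(s[i,i]):
  s(A) = √(4.5667) = 2.137
  s(B) = √(2.3) = 1.5166
  s(C) = √(7.7667) = 2.7869

Step 3 — r_{ij} = s_{ij} / (s_i · s_j):
  r[A,A] = 1 (diagonal).
  r[A,B] = -1.9 / (2.137 · 1.5166) = -1.9 / 3.2409 = -0.5863
  r[A,C] = 4.0333 / (2.137 · 2.7869) = 4.0333 / 5.9555 = 0.6772
  r[B,B] = 1 (diagonal).
  r[B,C] = -2.7 / (1.5166 · 2.7869) = -2.7 / 4.2265 = -0.6388
  r[C,C] = 1 (diagonal).

R is symmetric with unit diagonal. Assembling:

R = [[1, -0.5863, 0.6772],
 [-0.5863, 1, -0.6388],
 [0.6772, -0.6388, 1]]


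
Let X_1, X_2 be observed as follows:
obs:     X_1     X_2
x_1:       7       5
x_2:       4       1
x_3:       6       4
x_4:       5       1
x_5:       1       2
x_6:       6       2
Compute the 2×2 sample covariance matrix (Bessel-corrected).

Step 1 — column means:
  mean(X_1) = (7 + 4 + 6 + 5 + 1 + 6) / 6 = 29/6 = 4.8333
  mean(X_2) = (5 + 1 + 4 + 1 + 2 + 2) / 6 = 15/6 = 2.5

Step 2 — sample covariance S[i,j] = (1/(n-1)) · Σ_k (x_{k,i} - mean_i) · (x_{k,j} - mean_j), with n-1 = 5.
  S[X_1,X_1] = ((2.1667)·(2.1667) + (-0.8333)·(-0.8333) + (1.1667)·(1.1667) + (0.1667)·(0.1667) + (-3.8333)·(-3.8333) + (1.1667)·(1.1667)) / 5 = 22.8333/5 = 4.5667
  S[X_1,X_2] = ((2.1667)·(2.5) + (-0.8333)·(-1.5) + (1.1667)·(1.5) + (0.1667)·(-1.5) + (-3.8333)·(-0.5) + (1.1667)·(-0.5)) / 5 = 9.5/5 = 1.9
  S[X_2,X_2] = ((2.5)·(2.5) + (-1.5)·(-1.5) + (1.5)·(1.5) + (-1.5)·(-1.5) + (-0.5)·(-0.5) + (-0.5)·(-0.5)) / 5 = 13.5/5 = 2.7

S is symmetric (S[j,i] = S[i,j]). Assembling:

S = [[4.5667, 1.9],
 [1.9, 2.7]]


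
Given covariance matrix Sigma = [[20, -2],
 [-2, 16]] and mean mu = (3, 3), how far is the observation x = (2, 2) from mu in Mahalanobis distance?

Step 1 — centre the observation: (x - mu) = (-1, -1).

Step 2 — invert Sigma. det(Sigma) = 20·16 - (-2)² = 316.
  Sigma^{-1} = (1/det) · [[d, -b], [-b, a]] = [[0.0506, 0.0063],
 [0.0063, 0.0633]].

Step 3 — form the quadratic (x - mu)^T · Sigma^{-1} · (x - mu):
  Sigma^{-1} · (x - mu) = (-0.057, -0.0696).
  (x - mu)^T · [Sigma^{-1} · (x - mu)] = (-1)·(-0.057) + (-1)·(-0.0696) = 0.1266.

Step 4 — take square root: d = √(0.1266) ≈ 0.3558.

d(x, mu) = √(0.1266) ≈ 0.3558


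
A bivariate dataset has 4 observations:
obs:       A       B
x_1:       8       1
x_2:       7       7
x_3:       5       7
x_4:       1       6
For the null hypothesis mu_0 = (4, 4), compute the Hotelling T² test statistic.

Step 1 — sample mean vector:
  mean(A) = (8 + 7 + 5 + 1) / 4 = 21/4 = 5.25
  mean(B) = (1 + 7 + 7 + 6) / 4 = 21/4 = 5.25
  x̄ = (5.25, 5.25),  deviation x̄ - mu_0 = (5.25, 5.25) - (4, 4) = (1.25, 1.25).

Step 2 — sample covariance matrix, S[i,j] = (1/(n-1)) · Σ_k (x_{k,i} - mean_i) · (x_{k,j} - mean_j), divisor n-1 = 3:
  S[A,A] = ((2.75)·(2.75) + (1.75)·(1.75) + (-0.25)·(-0.25) + (-4.25)·(-4.25)) / 3 = 28.75/3 = 9.5833
  S[A,B] = ((2.75)·(-4.25) + (1.75)·(1.75) + (-0.25)·(1.75) + (-4.25)·(0.75)) / 3 = -12.25/3 = -4.0833
  S[B,B] = ((-4.25)·(-4.25) + (1.75)·(1.75) + (1.75)·(1.75) + (0.75)·(0.75)) / 3 = 24.75/3 = 8.25
  S = [[9.5833, -4.0833],
 [-4.0833, 8.25]].

Step 3 — invert S. det(S) = 9.5833·8.25 - (-4.0833)² = 62.3889.
  S^{-1} = (1/det) · [[d, -b], [-b, a]] = [[0.1322, 0.0654],
 [0.0654, 0.1536]].

Step 4 — quadratic form (x̄ - mu_0)^T · S^{-1} · (x̄ - mu_0):
  S^{-1} · (x̄ - mu_0) = (0.2471, 0.2738),
  (x̄ - mu_0)^T · [...] = (1.25)·(0.2471) + (1.25)·(0.2738) = 0.6512.

Step 5 — scale by n: T² = 4 · 0.6512 = 2.6046.

T² ≈ 2.6046


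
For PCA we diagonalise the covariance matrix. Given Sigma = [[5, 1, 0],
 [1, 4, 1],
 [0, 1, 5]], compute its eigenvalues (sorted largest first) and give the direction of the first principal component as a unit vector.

Step 1 — characteristic polynomial p(λ) = det(λI - Sigma) = λ³ - tr·λ² + c_1·λ - det, where tr = trace, c_1 = sum of the principal 2×2 minors, det = det(Sigma):
  tr = 5 + 4 + 5 = 14,
  c_1 = (5·4 - (1)²) + (5·5 - (0)²) + (4·5 - (1)²) = 19 + 25 + 19 = 63,
  det = 5·(4·5 - (1)²) - (1)·((1)·5 - (1)·(0)) + (0)·((1)·(1) - 4·(0)) = 5·(19) - (1)·(5) + (0)·(1) = 90.
  So p(λ) = λ³ - 14λ² + 63λ - 90.
Step 2 — look for an integer root (rational root theorem: any rational root is an integer divisor of 90). Testing λ = 3:
  p(3) = 27 - 126 + 189 - 90 = 0  ✓
  Dividing out (λ - 3): p(λ) = (λ - 3)(λ² - 11λ + 30).
Step 3 — remaining eigenvalues from the quadratic λ² - 11λ + 30 = 0:
  Δ = 11² - 4·30 = 121 - 120 = 1,  λ = (11 ± √1)/2 = (11 ± 1)/2 = 6 or 5.
  Sorted: λ_1 = 6,  λ_2 = 5,  λ_3 = 3  (check: sum = 14 = tr ✓).

Step 4 — unit eigenvector for λ_1 = 6: v spans the null space of (Sigma - λ_1 I), whose rows are
  r_1 = (-1, 1, 0),  r_2 = (1, -2, 1),  r_3 = (0, 1, -1).
  v is orthogonal to every row, so take v ∝ r_1 × r_2 = ((1)·(1) - (0)·(-2), (0)·(1) - (-1)·(1), (-1)·(-2) - (1)·(1)) = (1, 1, 1).
  Let u = (1, 1, 1).
  ||u|| = √((1)² + (1)² + (1)²) = √(3) ≈ 1.7321,  v_1 = u/||u|| ≈ (0.5774, 0.5774, 0.5774) (||v_1|| = 1).

λ_1 = 6,  λ_2 = 5,  λ_3 = 3;  v_1 ≈ (0.5774, 0.5774, 0.5774)


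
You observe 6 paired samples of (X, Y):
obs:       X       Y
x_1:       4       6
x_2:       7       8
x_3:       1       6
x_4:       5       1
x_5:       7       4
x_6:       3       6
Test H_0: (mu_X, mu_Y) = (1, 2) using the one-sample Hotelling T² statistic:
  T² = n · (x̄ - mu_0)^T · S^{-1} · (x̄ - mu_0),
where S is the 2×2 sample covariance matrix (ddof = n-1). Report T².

Step 1 — sample mean vector:
  mean(X) = (4 + 7 + 1 + 5 + 7 + 3) / 6 = 27/6 = 4.5
  mean(Y) = (6 + 8 + 6 + 1 + 4 + 6) / 6 = 31/6 = 5.1667
  x̄ = (4.5, 5.1667),  deviation x̄ - mu_0 = (4.5, 5.1667) - (1, 2) = (3.5, 3.1667).

Step 2 — sample covariance matrix, S[i,j] = (1/(n-1)) · Σ_k (x_{k,i} - mean_i) · (x_{k,j} - mean_j), divisor n-1 = 5:
  S[X,X] = ((-0.5)·(-0.5) + (2.5)·(2.5) + (-3.5)·(-3.5) + (0.5)·(0.5) + (2.5)·(2.5) + (-1.5)·(-1.5)) / 5 = 27.5/5 = 5.5
  S[X,Y] = ((-0.5)·(0.8333) + (2.5)·(2.8333) + (-3.5)·(0.8333) + (0.5)·(-4.1667) + (2.5)·(-1.1667) + (-1.5)·(0.8333)) / 5 = -2.5/5 = -0.5
  S[Y,Y] = ((0.8333)·(0.8333) + (2.8333)·(2.8333) + (0.8333)·(0.8333) + (-4.1667)·(-4.1667) + (-1.1667)·(-1.1667) + (0.8333)·(0.8333)) / 5 = 28.8333/5 = 5.7667
  S = [[5.5, -0.5],
 [-0.5, 5.7667]].

Step 3 — invert S. det(S) = 5.5·5.7667 - (-0.5)² = 31.4667.
  S^{-1} = (1/det) · [[d, -b], [-b, a]] = [[0.1833, 0.0159],
 [0.0159, 0.1748]].

Step 4 — quadratic form (x̄ - mu_0)^T · S^{-1} · (x̄ - mu_0):
  S^{-1} · (x̄ - mu_0) = (0.6917, 0.6091),
  (x̄ - mu_0)^T · [...] = (3.5)·(0.6917) + (3.1667)·(0.6091) = 4.3499.

Step 5 — scale by n: T² = 6 · 4.3499 = 26.0996.

T² ≈ 26.0996


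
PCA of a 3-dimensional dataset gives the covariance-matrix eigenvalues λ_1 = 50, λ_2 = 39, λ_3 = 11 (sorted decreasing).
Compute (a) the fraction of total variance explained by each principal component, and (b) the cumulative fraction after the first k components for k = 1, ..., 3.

Step 1 — total variance = trace(Sigma) = Σ λ_i = 50 + 39 + 11 = 100.

Step 2 — fraction explained by component i = λ_i / Σ λ:
  PC1: 50/100 = 0.5
  PC2: 39/100 = 0.39
  PC3: 11/100 = 0.11

Step 3 — cumulative fraction after k components = (λ_1 + ... + λ_k) / Σ λ:
  k = 1: 50/100 = 0.5
  k = 2: (50 + 39)/100 = 89/100 = 0.89
  k = 3: (50 + 39 + 11)/100 = 100/100 = 1

Summary (fraction, with percent):

explained: PC1 0.5 (50%), PC2 0.39 (39%), PC3 0.11 (11%);  cumulative: 0.5, 0.89, 1


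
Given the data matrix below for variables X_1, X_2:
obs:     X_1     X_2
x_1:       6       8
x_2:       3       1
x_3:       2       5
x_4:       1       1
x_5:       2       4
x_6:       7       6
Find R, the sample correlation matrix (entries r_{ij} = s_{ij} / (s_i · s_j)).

Step 1 — column means:
  mean(X_1) = (6 + 3 + 2 + 1 + 2 + 7) / 6 = 21/6 = 3.5
  mean(X_2) = (8 + 1 + 5 + 1 + 4 + 6) / 6 = 25/6 = 4.1667

Step 2 — sample variances and covariances s[i,j] = (1/(n-1)) · Σ_k (x_{k,i} - mean_i) · (x_{k,j} - mean_j), with n-1 = 5:
  s[X_1,X_1] = ((2.5)·(2.5) + (-0.5)·(-0.5) + (-1.5)·(-1.5) + (-2.5)·(-2.5) + (-1.5)·(-1.5) + (3.5)·(3.5)) / 5 = 29.5/5 = 5.9
  s[X_1,X_2] = ((2.5)·(3.8333) + (-0.5)·(-3.1667) + (-1.5)·(0.8333) + (-2.5)·(-3.1667) + (-1.5)·(-0.1667) + (3.5)·(1.8333)) / 5 = 24.5/5 = 4.9
  s[X_2,X_2] = ((3.8333)·(3.8333) + (-3.1667)·(-3.1667) + (0.8333)·(0.8333) + (-3.1667)·(-3.1667) + (-0.1667)·(-0.1667) + (1.8333)·(1.8333)) / 5 = 38.8333/5 = 7.7667
  Sample standard deviations s_i = √(s[i,i]):
  s(X_1) = √(5.9) = 2.429
  s(X_2) = √(7.7667) = 2.7869

Step 3 — r_{ij} = s_{ij} / (s_i · s_j):
  r[X_1,X_1] = 1 (diagonal).
  r[X_1,X_2] = 4.9 / (2.429 · 2.7869) = 4.9 / 6.7693 = 0.7239
  r[X_2,X_2] = 1 (diagonal).

R is symmetric with unit diagonal. Assembling:

R = [[1, 0.7239],
 [0.7239, 1]]


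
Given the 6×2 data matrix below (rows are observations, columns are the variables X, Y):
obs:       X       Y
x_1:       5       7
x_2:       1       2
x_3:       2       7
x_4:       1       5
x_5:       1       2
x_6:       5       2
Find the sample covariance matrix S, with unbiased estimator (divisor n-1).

Step 1 — column means:
  mean(X) = (5 + 1 + 2 + 1 + 1 + 5) / 6 = 15/6 = 2.5
  mean(Y) = (7 + 2 + 7 + 5 + 2 + 2) / 6 = 25/6 = 4.1667

Step 2 — sample covariance S[i,j] = (1/(n-1)) · Σ_k (x_{k,i} - mean_i) · (x_{k,j} - mean_j), with n-1 = 5.
  S[X,X] = ((2.5)·(2.5) + (-1.5)·(-1.5) + (-0.5)·(-0.5) + (-1.5)·(-1.5) + (-1.5)·(-1.5) + (2.5)·(2.5)) / 5 = 19.5/5 = 3.9
  S[X,Y] = ((2.5)·(2.8333) + (-1.5)·(-2.1667) + (-0.5)·(2.8333) + (-1.5)·(0.8333) + (-1.5)·(-2.1667) + (2.5)·(-2.1667)) / 5 = 5.5/5 = 1.1
  S[Y,Y] = ((2.8333)·(2.8333) + (-2.1667)·(-2.1667) + (2.8333)·(2.8333) + (0.8333)·(0.8333) + (-2.1667)·(-2.1667) + (-2.1667)·(-2.1667)) / 5 = 30.8333/5 = 6.1667

S is symmetric (S[j,i] = S[i,j]). Assembling:

S = [[3.9, 1.1],
 [1.1, 6.1667]]


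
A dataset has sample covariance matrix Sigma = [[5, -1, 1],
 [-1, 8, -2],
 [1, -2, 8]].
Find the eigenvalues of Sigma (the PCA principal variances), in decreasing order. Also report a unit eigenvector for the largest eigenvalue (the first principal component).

Step 1 — characteristic polynomial p(λ) = det(λI - Sigma) = λ³ - tr·λ² + c_1·λ - det, where tr = trace, c_1 = sum of the principal 2×2 minors, det = det(Sigma):
  tr = 5 + 8 + 8 = 21,
  c_1 = (5·8 - (-1)²) + (5·8 - (1)²) + (8·8 - (-2)²) = 39 + 39 + 60 = 138,
  det = 5·(8·8 - (-2)²) - (-1)·((-1)·8 - (-2)·(1)) + (1)·((-1)·(-2) - 8·(1)) = 5·(60) - (-1)·(-6) + (1)·(-6) = 288.
  So p(λ) = λ³ - 21λ² + 138λ - 288.
Step 2 — look for an integer root (rational root theorem: any rational root is an integer divisor of 288). Testing λ = 6:
  p(6) = 216 - 756 + 828 - 288 = 0  ✓
  Dividing out (λ - 6): p(λ) = (λ - 6)(λ² - 15λ + 48).
Step 3 — remaining eigenvalues from the quadratic λ² - 15λ + 48 = 0:
  Δ = 15² - 4·48 = 225 - 192 = 33,  λ = (15 ± √33)/2 = (15 ± 5.7446)/2 ≈ 10.3723 or 4.6277.
  Sorted: λ_1 = 10.3723,  λ_2 = 6,  λ_3 = 4.6277  (check: sum = 21 = tr ✓).

Step 4 — unit eigenvector for λ_1 ≈ 10.3723: v spans the null space of (Sigma - λ_1 I), whose rows are
  r_1 = (-5.3723, -1, 1),  r_2 = (-1, -2.3723, -2),  r_3 = (1, -2, -2.3723).
  v is orthogonal to every row, so take v ∝ r_1 × r_2 = ((-1)·(-2) - (1)·(-2.3723), (1)·(-1) - (-5.3723)·(-2), (-5.3723)·(-2.3723) - (-1)·(-1)) ≈ (4.3723, -11.7446, 11.7446).
  Let u = (4.3723, -11.7446, 11.7446).
  ||u|| = √((4.3723)² + (-11.7446)² + (11.7446)²) = √(294.9863) ≈ 17.1752,  v_1 = u/||u|| ≈ (0.2546, -0.6838, 0.6838) (||v_1|| = 1).

λ_1 = 10.3723,  λ_2 = 6,  λ_3 = 4.6277;  v_1 ≈ (0.2546, -0.6838, 0.6838)


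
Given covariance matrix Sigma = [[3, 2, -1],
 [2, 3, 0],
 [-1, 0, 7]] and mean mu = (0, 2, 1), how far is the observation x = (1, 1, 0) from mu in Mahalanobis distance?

Step 1 — centre the observation: (x - mu) = (1, -1, -1).

Step 2 — invert Sigma (cofactor / det for 3×3, or solve directly):
  Sigma^{-1} = [[0.6562, -0.4375, 0.0938],
 [-0.4375, 0.625, -0.0625],
 [0.0938, -0.0625, 0.1562]].

Step 3 — form the quadratic (x - mu)^T · Sigma^{-1} · (x - mu):
  Sigma^{-1} · (x - mu) = (1, -1, 0).
  (x - mu)^T · [Sigma^{-1} · (x - mu)] = (1)·(1) + (-1)·(-1) + (-1)·(0) = 2.

Step 4 — take square root: d = √(2) ≈ 1.4142.

d(x, mu) = √(2) ≈ 1.4142


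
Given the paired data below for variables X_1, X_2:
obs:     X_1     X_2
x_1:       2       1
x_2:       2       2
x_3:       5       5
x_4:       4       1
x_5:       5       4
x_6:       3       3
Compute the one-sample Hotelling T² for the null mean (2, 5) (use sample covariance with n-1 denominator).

Step 1 — sample mean vector:
  mean(X_1) = (2 + 2 + 5 + 4 + 5 + 3) / 6 = 21/6 = 3.5
  mean(X_2) = (1 + 2 + 5 + 1 + 4 + 3) / 6 = 16/6 = 2.6667
  x̄ = (3.5, 2.6667),  deviation x̄ - mu_0 = (3.5, 2.6667) - (2, 5) = (1.5, -2.3333).

Step 2 — sample covariance matrix, S[i,j] = (1/(n-1)) · Σ_k (x_{k,i} - mean_i) · (x_{k,j} - mean_j), divisor n-1 = 5:
  S[X_1,X_1] = ((-1.5)·(-1.5) + (-1.5)·(-1.5) + (1.5)·(1.5) + (0.5)·(0.5) + (1.5)·(1.5) + (-0.5)·(-0.5)) / 5 = 9.5/5 = 1.9
  S[X_1,X_2] = ((-1.5)·(-1.6667) + (-1.5)·(-0.6667) + (1.5)·(2.3333) + (0.5)·(-1.6667) + (1.5)·(1.3333) + (-0.5)·(0.3333)) / 5 = 8/5 = 1.6
  S[X_2,X_2] = ((-1.6667)·(-1.6667) + (-0.6667)·(-0.6667) + (2.3333)·(2.3333) + (-1.6667)·(-1.6667) + (1.3333)·(1.3333) + (0.3333)·(0.3333)) / 5 = 13.3333/5 = 2.6667
  S = [[1.9, 1.6],
 [1.6, 2.6667]].

Step 3 — invert S. det(S) = 1.9·2.6667 - (1.6)² = 2.5067.
  S^{-1} = (1/det) · [[d, -b], [-b, a]] = [[1.0638, -0.6383],
 [-0.6383, 0.758]].

Step 4 — quadratic form (x̄ - mu_0)^T · S^{-1} · (x̄ - mu_0):
  S^{-1} · (x̄ - mu_0) = (3.0851, -2.7261),
  (x̄ - mu_0)^T · [...] = (1.5)·(3.0851) + (-2.3333)·(-2.7261) = 10.9885.

Step 5 — scale by n: T² = 6 · 10.9885 = 65.9309.

T² ≈ 65.9309


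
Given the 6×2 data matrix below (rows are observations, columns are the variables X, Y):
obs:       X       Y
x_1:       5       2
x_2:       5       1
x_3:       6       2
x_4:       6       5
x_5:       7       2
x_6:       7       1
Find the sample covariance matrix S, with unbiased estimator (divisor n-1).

Step 1 — column means:
  mean(X) = (5 + 5 + 6 + 6 + 7 + 7) / 6 = 36/6 = 6
  mean(Y) = (2 + 1 + 2 + 5 + 2 + 1) / 6 = 13/6 = 2.1667

Step 2 — sample covariance S[i,j] = (1/(n-1)) · Σ_k (x_{k,i} - mean_i) · (x_{k,j} - mean_j), with n-1 = 5.
  S[X,X] = ((-1)·(-1) + (-1)·(-1) + (0)·(0) + (0)·(0) + (1)·(1) + (1)·(1)) / 5 = 4/5 = 0.8
  S[X,Y] = ((-1)·(-0.1667) + (-1)·(-1.1667) + (0)·(-0.1667) + (0)·(2.8333) + (1)·(-0.1667) + (1)·(-1.1667)) / 5 = 0/5 = 0
  S[Y,Y] = ((-0.1667)·(-0.1667) + (-1.1667)·(-1.1667) + (-0.1667)·(-0.1667) + (2.8333)·(2.8333) + (-0.1667)·(-0.1667) + (-1.1667)·(-1.1667)) / 5 = 10.8333/5 = 2.1667

S is symmetric (S[j,i] = S[i,j]). Assembling:

S = [[0.8, 0],
 [0, 2.1667]]


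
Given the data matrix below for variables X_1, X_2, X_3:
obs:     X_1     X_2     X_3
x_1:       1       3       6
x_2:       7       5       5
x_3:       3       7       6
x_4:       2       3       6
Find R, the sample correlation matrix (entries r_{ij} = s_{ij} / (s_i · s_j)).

Step 1 — column means:
  mean(X_1) = (1 + 7 + 3 + 2) / 4 = 13/4 = 3.25
  mean(X_2) = (3 + 5 + 7 + 3) / 4 = 18/4 = 4.5
  mean(X_3) = (6 + 5 + 6 + 6) / 4 = 23/4 = 5.75

Step 2 — sample variances and covariances s[i,j] = (1/(n-1)) · Σ_k (x_{k,i} - mean_i) · (x_{k,j} - mean_j), with n-1 = 3:
  s[X_1,X_1] = ((-2.25)·(-2.25) + (3.75)·(3.75) + (-0.25)·(-0.25) + (-1.25)·(-1.25)) / 3 = 20.75/3 = 6.9167
  s[X_1,X_2] = ((-2.25)·(-1.5) + (3.75)·(0.5) + (-0.25)·(2.5) + (-1.25)·(-1.5)) / 3 = 6.5/3 = 2.1667
  s[X_1,X_3] = ((-2.25)·(0.25) + (3.75)·(-0.75) + (-0.25)·(0.25) + (-1.25)·(0.25)) / 3 = -3.75/3 = -1.25
  s[X_2,X_2] = ((-1.5)·(-1.5) + (0.5)·(0.5) + (2.5)·(2.5) + (-1.5)·(-1.5)) / 3 = 11/3 = 3.6667
  s[X_2,X_3] = ((-1.5)·(0.25) + (0.5)·(-0.75) + (2.5)·(0.25) + (-1.5)·(0.25)) / 3 = -0.5/3 = -0.1667
  s[X_3,X_3] = ((0.25)·(0.25) + (-0.75)·(-0.75) + (0.25)·(0.25) + (0.25)·(0.25)) / 3 = 0.75/3 = 0.25
  Sample standard deviations s_i = √(s[i,i]):
  s(X_1) = √(6.9167) = 2.63
  s(X_2) = √(3.6667) = 1.9149
  s(X_3) = √(0.25) = 0.5

Step 3 — r_{ij} = s_{ij} / (s_i · s_j):
  r[X_1,X_1] = 1 (diagonal).
  r[X_1,X_2] = 2.1667 / (2.63 · 1.9149) = 2.1667 / 5.036 = 0.4302
  r[X_1,X_3] = -1.25 / (2.63 · 0.5) = -1.25 / 1.315 = -0.9506
  r[X_2,X_2] = 1 (diagonal).
  r[X_2,X_3] = -0.1667 / (1.9149 · 0.5) = -0.1667 / 0.9574 = -0.1741
  r[X_3,X_3] = 1 (diagonal).

R is symmetric with unit diagonal. Assembling:

R = [[1, 0.4302, -0.9506],
 [0.4302, 1, -0.1741],
 [-0.9506, -0.1741, 1]]


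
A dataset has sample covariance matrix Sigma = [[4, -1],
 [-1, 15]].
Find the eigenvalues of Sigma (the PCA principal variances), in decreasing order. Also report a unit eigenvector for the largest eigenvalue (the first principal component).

Step 1 — characteristic polynomial of 2×2 Sigma:
  det(Sigma - λI) = λ² - trace · λ + det = 0.
  trace = 4 + 15 = 19, det = 4·15 - (-1)² = 59.
Step 2 — discriminant:
  Δ = trace² - 4·det = 361 - 236 = 125.
Step 3 — eigenvalues:
  λ = (trace ± √Δ)/2 = (19 ± 11.1803)/2,
  λ_1 = 15.0902,  λ_2 = 3.9098.

Step 4 — unit eigenvector for λ_1: solve (Sigma - λ_1 I)v = 0. First row:
  (4 - 15.0902)·v_x + (-1)·v_y = 0, i.e. (-11.0902)·v_x + (-1)·v_y = 0,
  so v ∝ (b, λ_1 - a) = (-1, 11.0902); multiply by -1 so the first entry is positive: u = (1, -11.0902).
  ||u|| = √((1)² + (-11.0902)²) = √(123.9919) ≈ 11.1352,
  v_1 = u/||u|| ≈ (0.0898, -0.996) (||v_1|| = 1).

λ_1 = 15.0902,  λ_2 = 3.9098;  v_1 ≈ (0.0898, -0.996)


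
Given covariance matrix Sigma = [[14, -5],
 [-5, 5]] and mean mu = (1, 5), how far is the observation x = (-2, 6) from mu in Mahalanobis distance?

Step 1 — centre the observation: (x - mu) = (-3, 1).

Step 2 — invert Sigma. det(Sigma) = 14·5 - (-5)² = 45.
  Sigma^{-1} = (1/det) · [[d, -b], [-b, a]] = [[0.1111, 0.1111],
 [0.1111, 0.3111]].

Step 3 — form the quadratic (x - mu)^T · Sigma^{-1} · (x - mu):
  Sigma^{-1} · (x - mu) = (-0.2222, -0.0222).
  (x - mu)^T · [Sigma^{-1} · (x - mu)] = (-3)·(-0.2222) + (1)·(-0.0222) = 0.6444.

Step 4 — take square root: d = √(0.6444) ≈ 0.8028.

d(x, mu) = √(0.6444) ≈ 0.8028


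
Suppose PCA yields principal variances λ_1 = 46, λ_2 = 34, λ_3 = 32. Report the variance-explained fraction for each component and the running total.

Step 1 — total variance = trace(Sigma) = Σ λ_i = 46 + 34 + 32 = 112.

Step 2 — fraction explained by component i = λ_i / Σ λ:
  PC1: 46/112 = 0.4107
  PC2: 34/112 = 0.3036
  PC3: 32/112 = 0.2857

Step 3 — cumulative fraction after k components = (λ_1 + ... + λ_k) / Σ λ:
  k = 1: 46/112 = 0.4107
  k = 2: (46 + 34)/112 = 80/112 = 0.7143
  k = 3: (46 + 34 + 32)/112 = 112/112 = 1

Summary (fraction, with percent):

explained: PC1 0.4107 (41.07%), PC2 0.3036 (30.36%), PC3 0.2857 (28.57%);  cumulative: 0.4107, 0.7143, 1


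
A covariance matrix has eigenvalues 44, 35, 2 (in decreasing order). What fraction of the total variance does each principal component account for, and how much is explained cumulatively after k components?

Step 1 — total variance = trace(Sigma) = Σ λ_i = 44 + 35 + 2 = 81.

Step 2 — fraction explained by component i = λ_i / Σ λ:
  PC1: 44/81 = 0.5432
  PC2: 35/81 = 0.4321
  PC3: 2/81 = 0.0247

Step 3 — cumulative fraction after k components = (λ_1 + ... + λ_k) / Σ λ:
  k = 1: 44/81 = 0.5432
  k = 2: (44 + 35)/81 = 79/81 = 0.9753
  k = 3: (44 + 35 + 2)/81 = 81/81 = 1

Summary (fraction, with percent):

explained: PC1 0.5432 (54.32%), PC2 0.4321 (43.21%), PC3 0.0247 (2.47%);  cumulative: 0.5432, 0.9753, 1


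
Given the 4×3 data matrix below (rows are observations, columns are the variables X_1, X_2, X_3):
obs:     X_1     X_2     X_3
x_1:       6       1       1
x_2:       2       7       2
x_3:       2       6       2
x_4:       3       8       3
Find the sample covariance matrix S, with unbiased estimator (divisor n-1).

Step 1 — column means:
  mean(X_1) = (6 + 2 + 2 + 3) / 4 = 13/4 = 3.25
  mean(X_2) = (1 + 7 + 6 + 8) / 4 = 22/4 = 5.5
  mean(X_3) = (1 + 2 + 2 + 3) / 4 = 8/4 = 2

Step 2 — sample covariance S[i,j] = (1/(n-1)) · Σ_k (x_{k,i} - mean_i) · (x_{k,j} - mean_j), with n-1 = 3.
  S[X_1,X_1] = ((2.75)·(2.75) + (-1.25)·(-1.25) + (-1.25)·(-1.25) + (-0.25)·(-0.25)) / 3 = 10.75/3 = 3.5833
  S[X_1,X_2] = ((2.75)·(-4.5) + (-1.25)·(1.5) + (-1.25)·(0.5) + (-0.25)·(2.5)) / 3 = -15.5/3 = -5.1667
  S[X_1,X_3] = ((2.75)·(-1) + (-1.25)·(0) + (-1.25)·(0) + (-0.25)·(1)) / 3 = -3/3 = -1
  S[X_2,X_2] = ((-4.5)·(-4.5) + (1.5)·(1.5) + (0.5)·(0.5) + (2.5)·(2.5)) / 3 = 29/3 = 9.6667
  S[X_2,X_3] = ((-4.5)·(-1) + (1.5)·(0) + (0.5)·(0) + (2.5)·(1)) / 3 = 7/3 = 2.3333
  S[X_3,X_3] = ((-1)·(-1) + (0)·(0) + (0)·(0) + (1)·(1)) / 3 = 2/3 = 0.6667

S is symmetric (S[j,i] = S[i,j]). Assembling:

S = [[3.5833, -5.1667, -1],
 [-5.1667, 9.6667, 2.3333],
 [-1, 2.3333, 0.6667]]


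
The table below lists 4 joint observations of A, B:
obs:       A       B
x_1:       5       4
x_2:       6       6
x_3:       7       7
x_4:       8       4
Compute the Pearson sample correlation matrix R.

Step 1 — column means:
  mean(A) = (5 + 6 + 7 + 8) / 4 = 26/4 = 6.5
  mean(B) = (4 + 6 + 7 + 4) / 4 = 21/4 = 5.25

Step 2 — sample variances and covariances s[i,j] = (1/(n-1)) · Σ_k (x_{k,i} - mean_i) · (x_{k,j} - mean_j), with n-1 = 3:
  s[A,A] = ((-1.5)·(-1.5) + (-0.5)·(-0.5) + (0.5)·(0.5) + (1.5)·(1.5)) / 3 = 5/3 = 1.6667
  s[A,B] = ((-1.5)·(-1.25) + (-0.5)·(0.75) + (0.5)·(1.75) + (1.5)·(-1.25)) / 3 = 0.5/3 = 0.1667
  s[B,B] = ((-1.25)·(-1.25) + (0.75)·(0.75) + (1.75)·(1.75) + (-1.25)·(-1.25)) / 3 = 6.75/3 = 2.25
  Sample standard deviations s_i = √(s[i,i]):
  s(A) = √(1.6667) = 1.291
  s(B) = √(2.25) = 1.5

Step 3 — r_{ij} = s_{ij} / (s_i · s_j):
  r[A,A] = 1 (diagonal).
  r[A,B] = 0.1667 / (1.291 · 1.5) = 0.1667 / 1.9365 = 0.0861
  r[B,B] = 1 (diagonal).

R is symmetric with unit diagonal. Assembling:

R = [[1, 0.0861],
 [0.0861, 1]]


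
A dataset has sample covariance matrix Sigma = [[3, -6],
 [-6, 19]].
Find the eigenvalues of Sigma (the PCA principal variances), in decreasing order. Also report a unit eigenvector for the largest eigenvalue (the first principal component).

Step 1 — characteristic polynomial of 2×2 Sigma:
  det(Sigma - λI) = λ² - trace · λ + det = 0.
  trace = 3 + 19 = 22, det = 3·19 - (-6)² = 21.
Step 2 — discriminant:
  Δ = trace² - 4·det = 484 - 84 = 400.
Step 3 — eigenvalues:
  λ = (trace ± √Δ)/2 = (22 ± 20)/2,
  λ_1 = 21,  λ_2 = 1.

Step 4 — unit eigenvector for λ_1: solve (Sigma - λ_1 I)v = 0. First row:
  (3 - 21)·v_x + (-6)·v_y = 0, i.e. (-18)·v_x + (-6)·v_y = 0,
  so v ∝ (b, λ_1 - a) = (-6, 18); multiply by -1 so the first entry is positive: u = (6, -18).
  ||u|| = √((6)² + (-18)²) = √(360) ≈ 18.9737,
  v_1 = u/||u|| ≈ (0.3162, -0.9487) (||v_1|| = 1).

λ_1 = 21,  λ_2 = 1;  v_1 ≈ (0.3162, -0.9487)


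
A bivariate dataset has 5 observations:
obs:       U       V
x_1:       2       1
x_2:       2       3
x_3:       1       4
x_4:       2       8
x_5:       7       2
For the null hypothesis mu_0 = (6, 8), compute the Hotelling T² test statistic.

Step 1 — sample mean vector:
  mean(U) = (2 + 2 + 1 + 2 + 7) / 5 = 14/5 = 2.8
  mean(V) = (1 + 3 + 4 + 8 + 2) / 5 = 18/5 = 3.6
  x̄ = (2.8, 3.6),  deviation x̄ - mu_0 = (2.8, 3.6) - (6, 8) = (-3.2, -4.4).

Step 2 — sample covariance matrix, S[i,j] = (1/(n-1)) · Σ_k (x_{k,i} - mean_i) · (x_{k,j} - mean_j), divisor n-1 = 4:
  S[U,U] = ((-0.8)·(-0.8) + (-0.8)·(-0.8) + (-1.8)·(-1.8) + (-0.8)·(-0.8) + (4.2)·(4.2)) / 4 = 22.8/4 = 5.7
  S[U,V] = ((-0.8)·(-2.6) + (-0.8)·(-0.6) + (-1.8)·(0.4) + (-0.8)·(4.4) + (4.2)·(-1.6)) / 4 = -8.4/4 = -2.1
  S[V,V] = ((-2.6)·(-2.6) + (-0.6)·(-0.6) + (0.4)·(0.4) + (4.4)·(4.4) + (-1.6)·(-1.6)) / 4 = 29.2/4 = 7.3
  S = [[5.7, -2.1],
 [-2.1, 7.3]].

Step 3 — invert S. det(S) = 5.7·7.3 - (-2.1)² = 37.2.
  S^{-1} = (1/det) · [[d, -b], [-b, a]] = [[0.1962, 0.0565],
 [0.0565, 0.1532]].

Step 4 — quadratic form (x̄ - mu_0)^T · S^{-1} · (x̄ - mu_0):
  S^{-1} · (x̄ - mu_0) = (-0.8763, -0.8548),
  (x̄ - mu_0)^T · [...] = (-3.2)·(-0.8763) + (-4.4)·(-0.8548) = 6.5656.

Step 5 — scale by n: T² = 5 · 6.5656 = 32.828.

T² ≈ 32.828


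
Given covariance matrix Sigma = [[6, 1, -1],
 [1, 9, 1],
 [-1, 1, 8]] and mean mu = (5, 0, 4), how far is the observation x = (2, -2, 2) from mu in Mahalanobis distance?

Step 1 — centre the observation: (x - mu) = (-3, -2, -2).

Step 2 — invert Sigma (cofactor / det for 3×3, or solve directly):
  Sigma^{-1} = [[0.1744, -0.0221, 0.0246],
 [-0.0221, 0.1155, -0.0172],
 [0.0246, -0.0172, 0.1302]].

Step 3 — form the quadratic (x - mu)^T · Sigma^{-1} · (x - mu):
  Sigma^{-1} · (x - mu) = (-0.5283, -0.1302, -0.2998).
  (x - mu)^T · [Sigma^{-1} · (x - mu)] = (-3)·(-0.5283) + (-2)·(-0.1302) + (-2)·(-0.2998) = 2.4447.

Step 4 — take square root: d = √(2.4447) ≈ 1.5636.

d(x, mu) = √(2.4447) ≈ 1.5636


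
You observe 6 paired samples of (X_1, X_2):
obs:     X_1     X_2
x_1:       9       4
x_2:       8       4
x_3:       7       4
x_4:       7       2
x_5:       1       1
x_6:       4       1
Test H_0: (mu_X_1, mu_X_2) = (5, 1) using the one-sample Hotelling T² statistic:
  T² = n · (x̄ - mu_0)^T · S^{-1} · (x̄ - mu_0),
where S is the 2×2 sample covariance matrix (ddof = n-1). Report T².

Step 1 — sample mean vector:
  mean(X_1) = (9 + 8 + 7 + 7 + 1 + 4) / 6 = 36/6 = 6
  mean(X_2) = (4 + 4 + 4 + 2 + 1 + 1) / 6 = 16/6 = 2.6667
  x̄ = (6, 2.6667),  deviation x̄ - mu_0 = (6, 2.6667) - (5, 1) = (1, 1.6667).

Step 2 — sample covariance matrix, S[i,j] = (1/(n-1)) · Σ_k (x_{k,i} - mean_i) · (x_{k,j} - mean_j), divisor n-1 = 5:
  S[X_1,X_1] = ((3)·(3) + (2)·(2) + (1)·(1) + (1)·(1) + (-5)·(-5) + (-2)·(-2)) / 5 = 44/5 = 8.8
  S[X_1,X_2] = ((3)·(1.3333) + (2)·(1.3333) + (1)·(1.3333) + (1)·(-0.6667) + (-5)·(-1.6667) + (-2)·(-1.6667)) / 5 = 19/5 = 3.8
  S[X_2,X_2] = ((1.3333)·(1.3333) + (1.3333)·(1.3333) + (1.3333)·(1.3333) + (-0.6667)·(-0.6667) + (-1.6667)·(-1.6667) + (-1.6667)·(-1.6667)) / 5 = 11.3333/5 = 2.2667
  S = [[8.8, 3.8],
 [3.8, 2.2667]].

Step 3 — invert S. det(S) = 8.8·2.2667 - (3.8)² = 5.5067.
  S^{-1} = (1/det) · [[d, -b], [-b, a]] = [[0.4116, -0.6901],
 [-0.6901, 1.5981]].

Step 4 — quadratic form (x̄ - mu_0)^T · S^{-1} · (x̄ - mu_0):
  S^{-1} · (x̄ - mu_0) = (-0.7385, 1.9734),
  (x̄ - mu_0)^T · [...] = (1)·(-0.7385) + (1.6667)·(1.9734) = 2.5504.

Step 5 — scale by n: T² = 6 · 2.5504 = 15.3027.

T² ≈ 15.3027


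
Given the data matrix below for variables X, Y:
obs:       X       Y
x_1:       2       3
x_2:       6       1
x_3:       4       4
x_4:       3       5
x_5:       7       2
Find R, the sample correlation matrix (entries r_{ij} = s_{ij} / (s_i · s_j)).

Step 1 — column means:
  mean(X) = (2 + 6 + 4 + 3 + 7) / 5 = 22/5 = 4.4
  mean(Y) = (3 + 1 + 4 + 5 + 2) / 5 = 15/5 = 3

Step 2 — sample variances and covariances s[i,j] = (1/(n-1)) · Σ_k (x_{k,i} - mean_i) · (x_{k,j} - mean_j), with n-1 = 4:
  s[X,X] = ((-2.4)·(-2.4) + (1.6)·(1.6) + (-0.4)·(-0.4) + (-1.4)·(-1.4) + (2.6)·(2.6)) / 4 = 17.2/4 = 4.3
  s[X,Y] = ((-2.4)·(0) + (1.6)·(-2) + (-0.4)·(1) + (-1.4)·(2) + (2.6)·(-1)) / 4 = -9/4 = -2.25
  s[Y,Y] = ((0)·(0) + (-2)·(-2) + (1)·(1) + (2)·(2) + (-1)·(-1)) / 4 = 10/4 = 2.5
  Sample standard deviations s_i = √(s[i,i]):
  s(X) = √(4.3) = 2.0736
  s(Y) = √(2.5) = 1.5811

Step 3 — r_{ij} = s_{ij} / (s_i · s_j):
  r[X,X] = 1 (diagonal).
  r[X,Y] = -2.25 / (2.0736 · 1.5811) = -2.25 / 3.2787 = -0.6862
  r[Y,Y] = 1 (diagonal).

R is symmetric with unit diagonal. Assembling:

R = [[1, -0.6862],
 [-0.6862, 1]]


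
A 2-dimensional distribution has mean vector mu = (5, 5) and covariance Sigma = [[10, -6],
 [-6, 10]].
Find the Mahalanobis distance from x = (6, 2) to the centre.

Step 1 — centre the observation: (x - mu) = (1, -3).

Step 2 — invert Sigma. det(Sigma) = 10·10 - (-6)² = 64.
  Sigma^{-1} = (1/det) · [[d, -b], [-b, a]] = [[0.1562, 0.0938],
 [0.0938, 0.1562]].

Step 3 — form the quadratic (x - mu)^T · Sigma^{-1} · (x - mu):
  Sigma^{-1} · (x - mu) = (-0.125, -0.375).
  (x - mu)^T · [Sigma^{-1} · (x - mu)] = (1)·(-0.125) + (-3)·(-0.375) = 1.

Step 4 — take square root: d = √(1) ≈ 1.

d(x, mu) = √(1) ≈ 1


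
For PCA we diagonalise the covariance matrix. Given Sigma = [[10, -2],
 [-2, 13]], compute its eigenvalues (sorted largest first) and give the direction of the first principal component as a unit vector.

Step 1 — characteristic polynomial of 2×2 Sigma:
  det(Sigma - λI) = λ² - trace · λ + det = 0.
  trace = 10 + 13 = 23, det = 10·13 - (-2)² = 126.
Step 2 — discriminant:
  Δ = trace² - 4·det = 529 - 504 = 25.
Step 3 — eigenvalues:
  λ = (trace ± √Δ)/2 = (23 ± 5)/2,
  λ_1 = 14,  λ_2 = 9.

Step 4 — unit eigenvector for λ_1: solve (Sigma - λ_1 I)v = 0. First row:
  (10 - 14)·v_x + (-2)·v_y = 0, i.e. (-4)·v_x + (-2)·v_y = 0,
  so v ∝ (b, λ_1 - a) = (-2, 4); multiply by -1 so the first entry is positive: u = (2, -4).
  ||u|| = √((2)² + (-4)²) = √(20) ≈ 4.4721,
  v_1 = u/||u|| ≈ (0.4472, -0.8944) (||v_1|| = 1).

λ_1 = 14,  λ_2 = 9;  v_1 ≈ (0.4472, -0.8944)


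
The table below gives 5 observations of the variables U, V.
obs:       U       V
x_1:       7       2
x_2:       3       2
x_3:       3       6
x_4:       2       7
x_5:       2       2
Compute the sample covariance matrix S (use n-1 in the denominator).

Step 1 — column means:
  mean(U) = (7 + 3 + 3 + 2 + 2) / 5 = 17/5 = 3.4
  mean(V) = (2 + 2 + 6 + 7 + 2) / 5 = 19/5 = 3.8

Step 2 — sample covariance S[i,j] = (1/(n-1)) · Σ_k (x_{k,i} - mean_i) · (x_{k,j} - mean_j), with n-1 = 4.
  S[U,U] = ((3.6)·(3.6) + (-0.4)·(-0.4) + (-0.4)·(-0.4) + (-1.4)·(-1.4) + (-1.4)·(-1.4)) / 4 = 17.2/4 = 4.3
  S[U,V] = ((3.6)·(-1.8) + (-0.4)·(-1.8) + (-0.4)·(2.2) + (-1.4)·(3.2) + (-1.4)·(-1.8)) / 4 = -8.6/4 = -2.15
  S[V,V] = ((-1.8)·(-1.8) + (-1.8)·(-1.8) + (2.2)·(2.2) + (3.2)·(3.2) + (-1.8)·(-1.8)) / 4 = 24.8/4 = 6.2

S is symmetric (S[j,i] = S[i,j]). Assembling:

S = [[4.3, -2.15],
 [-2.15, 6.2]]


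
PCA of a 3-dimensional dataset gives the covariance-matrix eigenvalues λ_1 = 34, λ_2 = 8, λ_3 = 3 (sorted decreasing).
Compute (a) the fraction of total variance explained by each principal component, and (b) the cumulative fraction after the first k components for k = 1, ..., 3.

Step 1 — total variance = trace(Sigma) = Σ λ_i = 34 + 8 + 3 = 45.

Step 2 — fraction explained by component i = λ_i / Σ λ:
  PC1: 34/45 = 0.7556
  PC2: 8/45 = 0.1778
  PC3: 3/45 = 0.0667

Step 3 — cumulative fraction after k components = (λ_1 + ... + λ_k) / Σ λ:
  k = 1: 34/45 = 0.7556
  k = 2: (34 + 8)/45 = 42/45 = 0.9333
  k = 3: (34 + 8 + 3)/45 = 45/45 = 1

Summary (fraction, with percent):

explained: PC1 0.7556 (75.56%), PC2 0.1778 (17.78%), PC3 0.0667 (6.67%);  cumulative: 0.7556, 0.9333, 1


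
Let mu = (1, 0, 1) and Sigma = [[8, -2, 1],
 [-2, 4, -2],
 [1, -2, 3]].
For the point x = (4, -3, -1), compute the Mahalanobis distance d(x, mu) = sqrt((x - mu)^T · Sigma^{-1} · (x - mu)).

Step 1 — centre the observation: (x - mu) = (3, -3, -2).

Step 2 — invert Sigma (cofactor / det for 3×3, or solve directly):
  Sigma^{-1} = [[0.1429, 0.0714, 0],
 [0.0714, 0.4107, 0.25],
 [0, 0.25, 0.5]].

Step 3 — form the quadratic (x - mu)^T · Sigma^{-1} · (x - mu):
  Sigma^{-1} · (x - mu) = (0.2143, -1.5179, -1.75).
  (x - mu)^T · [Sigma^{-1} · (x - mu)] = (3)·(0.2143) + (-3)·(-1.5179) + (-2)·(-1.75) = 8.6964.

Step 4 — take square root: d = √(8.6964) ≈ 2.949.

d(x, mu) = √(8.6964) ≈ 2.949


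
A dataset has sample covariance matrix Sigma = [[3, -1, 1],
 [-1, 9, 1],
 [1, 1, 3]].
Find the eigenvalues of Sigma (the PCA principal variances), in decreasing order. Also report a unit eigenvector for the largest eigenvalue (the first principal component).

Step 1 — characteristic polynomial p(λ) = det(λI - Sigma) = λ³ - tr·λ² + c_1·λ - det, where tr = trace, c_1 = sum of the principal 2×2 minors, det = det(Sigma):
  tr = 3 + 9 + 3 = 15,
  c_1 = (3·9 - (-1)²) + (3·3 - (1)²) + (9·3 - (1)²) = 26 + 8 + 26 = 60,
  det = 3·(9·3 - (1)²) - (-1)·((-1)·3 - (1)·(1)) + (1)·((-1)·(1) - 9·(1)) = 3·(26) - (-1)·(-4) + (1)·(-10) = 64.
  So p(λ) = λ³ - 15λ² + 60λ - 64.
Step 2 — look for an integer root (rational root theorem: any rational root is an integer divisor of 64). Testing λ = 4:
  p(4) = 64 - 240 + 240 - 64 = 0  ✓
  Dividing out (λ - 4): p(λ) = (λ - 4)(λ² - 11λ + 16).
Step 3 — remaining eigenvalues from the quadratic λ² - 11λ + 16 = 0:
  Δ = 11² - 4·16 = 121 - 64 = 57,  λ = (11 ± √57)/2 = (11 ± 7.5498)/2 ≈ 9.2749 or 1.7251.
  Sorted: λ_1 = 9.2749,  λ_2 = 4,  λ_3 = 1.7251  (check: sum = 15 = tr ✓).

Step 4 — unit eigenvector for λ_1 ≈ 9.2749: v spans the null space of (Sigma - λ_1 I), whose rows are
  r_1 = (-6.2749, -1, 1),  r_2 = (-1, -0.2749, 1),  r_3 = (1, 1, -6.2749).
  v is orthogonal to every row, so take v ∝ r_1 × r_2 = ((-1)·(1) - (1)·(-0.2749), (1)·(-1) - (-6.2749)·(1), (-6.2749)·(-0.2749) - (-1)·(-1)) ≈ (-0.7251, 5.2749, 0.7251).
  Rescale (multiply by -1 so the first nonzero entry is positive): u = (0.7251, -5.2749, -0.7251).
  ||u|| = √((0.7251)² + (-5.2749)² + (-0.7251)²) = √(28.8762) ≈ 5.3737,  v_1 = u/||u|| ≈ (0.1349, -0.9816, -0.1349) (||v_1|| = 1).

λ_1 = 9.2749,  λ_2 = 4,  λ_3 = 1.7251;  v_1 ≈ (0.1349, -0.9816, -0.1349)


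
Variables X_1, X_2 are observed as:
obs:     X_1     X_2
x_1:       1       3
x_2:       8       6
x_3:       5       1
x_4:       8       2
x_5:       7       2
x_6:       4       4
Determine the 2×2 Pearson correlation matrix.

Step 1 — column means:
  mean(X_1) = (1 + 8 + 5 + 8 + 7 + 4) / 6 = 33/6 = 5.5
  mean(X_2) = (3 + 6 + 1 + 2 + 2 + 4) / 6 = 18/6 = 3

Step 2 — sample variances and covariances s[i,j] = (1/(n-1)) · Σ_k (x_{k,i} - mean_i) · (x_{k,j} - mean_j), with n-1 = 5:
  s[X_1,X_1] = ((-4.5)·(-4.5) + (2.5)·(2.5) + (-0.5)·(-0.5) + (2.5)·(2.5) + (1.5)·(1.5) + (-1.5)·(-1.5)) / 5 = 37.5/5 = 7.5
  s[X_1,X_2] = ((-4.5)·(0) + (2.5)·(3) + (-0.5)·(-2) + (2.5)·(-1) + (1.5)·(-1) + (-1.5)·(1)) / 5 = 3/5 = 0.6
  s[X_2,X_2] = ((0)·(0) + (3)·(3) + (-2)·(-2) + (-1)·(-1) + (-1)·(-1) + (1)·(1)) / 5 = 16/5 = 3.2
  Sample standard deviations s_i = √(s[i,i]):
  s(X_1) = √(7.5) = 2.7386
  s(X_2) = √(3.2) = 1.7889

Step 3 — r_{ij} = s_{ij} / (s_i · s_j):
  r[X_1,X_1] = 1 (diagonal).
  r[X_1,X_2] = 0.6 / (2.7386 · 1.7889) = 0.6 / 4.899 = 0.1225
  r[X_2,X_2] = 1 (diagonal).

R is symmetric with unit diagonal. Assembling:

R = [[1, 0.1225],
 [0.1225, 1]]


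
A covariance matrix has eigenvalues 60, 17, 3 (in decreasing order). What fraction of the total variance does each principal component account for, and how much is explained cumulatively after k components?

Step 1 — total variance = trace(Sigma) = Σ λ_i = 60 + 17 + 3 = 80.

Step 2 — fraction explained by component i = λ_i / Σ λ:
  PC1: 60/80 = 0.75
  PC2: 17/80 = 0.2125
  PC3: 3/80 = 0.0375

Step 3 — cumulative fraction after k components = (λ_1 + ... + λ_k) / Σ λ:
  k = 1: 60/80 = 0.75
  k = 2: (60 + 17)/80 = 77/80 = 0.9625
  k = 3: (60 + 17 + 3)/80 = 80/80 = 1

Summary (fraction, with percent):

explained: PC1 0.75 (75%), PC2 0.2125 (21.25%), PC3 0.0375 (3.75%);  cumulative: 0.75, 0.9625, 1
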